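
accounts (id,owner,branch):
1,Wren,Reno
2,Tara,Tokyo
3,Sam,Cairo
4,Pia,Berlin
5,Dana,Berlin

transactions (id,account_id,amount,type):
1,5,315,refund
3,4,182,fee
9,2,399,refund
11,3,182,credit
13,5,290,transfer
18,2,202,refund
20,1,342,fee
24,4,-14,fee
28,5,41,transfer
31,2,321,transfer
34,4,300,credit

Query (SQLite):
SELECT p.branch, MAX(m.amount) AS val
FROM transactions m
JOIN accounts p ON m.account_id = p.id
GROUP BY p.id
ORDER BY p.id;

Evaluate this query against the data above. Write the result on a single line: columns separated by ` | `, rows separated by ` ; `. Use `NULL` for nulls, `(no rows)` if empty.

Reno | 342 ; Tokyo | 399 ; Cairo | 182 ; Berlin | 300 ; Berlin | 315

Join each transactions row to its accounts via account_id.
Group joined rows by accounts.id; compute MAX(m.amount) per group.
  1: ids {20} → MAX(m.amount)=342
  2: ids {9, 18, 31} → MAX(m.amount)=399
  3: ids {11} → MAX(m.amount)=182
  4: ids {3, 24, 34} → MAX(m.amount)=300
  5: ids {1, 13, 28} → MAX(m.amount)=315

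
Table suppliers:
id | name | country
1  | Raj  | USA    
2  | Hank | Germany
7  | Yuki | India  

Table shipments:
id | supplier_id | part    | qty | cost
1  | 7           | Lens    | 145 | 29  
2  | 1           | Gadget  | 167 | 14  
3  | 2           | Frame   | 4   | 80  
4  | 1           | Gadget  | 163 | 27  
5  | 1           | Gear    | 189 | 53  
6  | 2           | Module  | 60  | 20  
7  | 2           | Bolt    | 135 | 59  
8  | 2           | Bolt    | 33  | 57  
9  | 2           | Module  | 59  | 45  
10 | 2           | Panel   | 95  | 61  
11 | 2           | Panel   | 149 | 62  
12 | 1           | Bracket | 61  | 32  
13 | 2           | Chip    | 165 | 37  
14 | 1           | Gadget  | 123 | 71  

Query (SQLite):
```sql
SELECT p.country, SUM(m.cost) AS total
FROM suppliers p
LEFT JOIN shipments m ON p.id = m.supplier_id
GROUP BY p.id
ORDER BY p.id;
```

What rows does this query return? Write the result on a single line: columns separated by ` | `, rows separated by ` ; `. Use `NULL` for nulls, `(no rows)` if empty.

USA | 197 ; Germany | 421 ; India | 29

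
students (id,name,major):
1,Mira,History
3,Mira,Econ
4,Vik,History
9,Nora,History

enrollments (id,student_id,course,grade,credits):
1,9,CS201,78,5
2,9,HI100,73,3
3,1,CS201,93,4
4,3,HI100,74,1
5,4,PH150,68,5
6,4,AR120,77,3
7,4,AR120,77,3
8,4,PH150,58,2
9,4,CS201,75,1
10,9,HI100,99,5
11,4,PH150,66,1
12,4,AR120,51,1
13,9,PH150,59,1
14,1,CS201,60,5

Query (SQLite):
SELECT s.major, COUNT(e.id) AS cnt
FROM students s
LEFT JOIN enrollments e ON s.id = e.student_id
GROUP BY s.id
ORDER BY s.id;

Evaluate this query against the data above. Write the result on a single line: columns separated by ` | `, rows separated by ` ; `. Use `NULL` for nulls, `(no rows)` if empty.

LEFT JOIN keeps every students row; unmatched ones get NULL for enrollments columns.
Group by students.id and compute COUNT(e.id). COUNT(col) of an all-NULL group is 0.
  1: ids {3, 14} → COUNT(e.id)=2
  3: ids {4} → COUNT(e.id)=1
  4: ids {5, 6, 7, 8, 9, 11, 12} → COUNT(e.id)=7
  9: ids {1, 2, 10, 13} → COUNT(e.id)=4

History | 2 ; Econ | 1 ; History | 7 ; History | 4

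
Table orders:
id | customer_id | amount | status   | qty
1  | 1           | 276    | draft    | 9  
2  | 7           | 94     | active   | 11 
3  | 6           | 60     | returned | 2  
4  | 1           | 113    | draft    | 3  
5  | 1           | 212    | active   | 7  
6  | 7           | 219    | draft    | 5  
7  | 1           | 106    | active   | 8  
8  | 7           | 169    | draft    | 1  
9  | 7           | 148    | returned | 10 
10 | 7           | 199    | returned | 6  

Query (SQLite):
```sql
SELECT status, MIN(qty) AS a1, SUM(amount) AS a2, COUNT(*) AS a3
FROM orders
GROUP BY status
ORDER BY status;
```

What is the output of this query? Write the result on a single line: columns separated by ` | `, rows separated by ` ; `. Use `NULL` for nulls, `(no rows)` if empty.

Group orders by status.
Per group compute: MIN(qty), SUM(amount), COUNT(*).
  active: ids {2, 5, 7} → MIN(qty)=7, SUM(amount)=412, COUNT(*)=3
  draft: ids {1, 4, 6, 8} → MIN(qty)=1, SUM(amount)=777, COUNT(*)=4
  returned: ids {3, 9, 10} → MIN(qty)=2, SUM(amount)=407, COUNT(*)=3

active | 7 | 412 | 3 ; draft | 1 | 777 | 4 ; returned | 2 | 407 | 3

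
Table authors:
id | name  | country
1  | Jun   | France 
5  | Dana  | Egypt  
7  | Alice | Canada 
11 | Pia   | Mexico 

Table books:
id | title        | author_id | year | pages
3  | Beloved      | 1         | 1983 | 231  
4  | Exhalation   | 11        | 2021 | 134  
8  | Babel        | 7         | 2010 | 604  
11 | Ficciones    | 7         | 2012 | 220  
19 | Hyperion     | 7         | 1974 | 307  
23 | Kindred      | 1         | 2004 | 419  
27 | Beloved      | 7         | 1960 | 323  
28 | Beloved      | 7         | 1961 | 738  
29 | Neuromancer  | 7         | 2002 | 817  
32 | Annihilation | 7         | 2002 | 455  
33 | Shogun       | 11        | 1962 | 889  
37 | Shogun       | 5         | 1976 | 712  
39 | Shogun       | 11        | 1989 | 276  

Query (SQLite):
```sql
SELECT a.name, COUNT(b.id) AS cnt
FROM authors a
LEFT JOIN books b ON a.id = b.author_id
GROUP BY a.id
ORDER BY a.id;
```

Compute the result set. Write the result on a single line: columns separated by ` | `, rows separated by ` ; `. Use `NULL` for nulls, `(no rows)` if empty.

LEFT JOIN keeps every authors row; unmatched ones get NULL for books columns.
Group by authors.id and compute COUNT(b.id). COUNT(col) of an all-NULL group is 0.
  1: ids {3, 23} → COUNT(b.id)=2
  5: ids {37} → COUNT(b.id)=1
  7: ids {8, 11, 19, 27, 28, 29, 32} → COUNT(b.id)=7
  11: ids {4, 33, 39} → COUNT(b.id)=3

Jun | 2 ; Dana | 1 ; Alice | 7 ; Pia | 3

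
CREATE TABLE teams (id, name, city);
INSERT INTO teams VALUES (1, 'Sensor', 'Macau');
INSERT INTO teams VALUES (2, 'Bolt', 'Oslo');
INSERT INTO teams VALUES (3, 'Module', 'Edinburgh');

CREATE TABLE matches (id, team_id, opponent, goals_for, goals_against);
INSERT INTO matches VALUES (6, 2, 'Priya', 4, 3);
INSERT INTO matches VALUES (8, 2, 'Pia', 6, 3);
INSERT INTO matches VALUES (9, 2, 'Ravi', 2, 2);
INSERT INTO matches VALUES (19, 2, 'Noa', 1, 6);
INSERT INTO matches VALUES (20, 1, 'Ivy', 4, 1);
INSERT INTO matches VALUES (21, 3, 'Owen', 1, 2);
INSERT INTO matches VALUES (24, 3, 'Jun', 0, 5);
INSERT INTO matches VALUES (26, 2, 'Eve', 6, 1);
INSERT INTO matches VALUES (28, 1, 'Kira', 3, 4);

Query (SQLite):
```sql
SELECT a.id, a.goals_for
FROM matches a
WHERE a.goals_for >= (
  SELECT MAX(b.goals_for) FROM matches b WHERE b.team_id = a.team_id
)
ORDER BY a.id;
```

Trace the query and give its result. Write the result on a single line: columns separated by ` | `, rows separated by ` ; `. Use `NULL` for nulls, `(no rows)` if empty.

8 | 6 ; 20 | 4 ; 21 | 1 ; 26 | 6

For each matches row a, compute MAX(goals_for) over rows sharing a.team_id.
Keep row a if a.goals_for >= that per-group MAX.
  team_id=1: MAX(goals_for) = 4
  team_id=2: MAX(goals_for) = 6
  team_id=3: MAX(goals_for) = 1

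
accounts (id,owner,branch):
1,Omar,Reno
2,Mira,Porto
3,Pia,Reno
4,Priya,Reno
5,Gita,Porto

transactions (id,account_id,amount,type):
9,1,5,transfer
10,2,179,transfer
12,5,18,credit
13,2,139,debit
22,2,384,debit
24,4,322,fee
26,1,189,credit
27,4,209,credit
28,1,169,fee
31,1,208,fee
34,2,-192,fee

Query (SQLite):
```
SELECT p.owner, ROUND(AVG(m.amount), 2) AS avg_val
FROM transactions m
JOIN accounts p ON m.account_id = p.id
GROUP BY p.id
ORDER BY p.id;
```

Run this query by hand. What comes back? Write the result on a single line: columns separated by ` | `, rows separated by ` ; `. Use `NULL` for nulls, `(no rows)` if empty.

Omar | 142.75 ; Mira | 127.5 ; Priya | 265.5 ; Gita | 18

Join each transactions row to its accounts via account_id.
Group joined rows by accounts.id; compute ROUND(AVG(m.amount), 2) per group.
  1: ids {9, 26, 28, 31} → ROUND(AVG(m.amount), 2)=142.75
  2: ids {10, 13, 22, 34} → ROUND(AVG(m.amount), 2)=127.5
  4: ids {24, 27} → ROUND(AVG(m.amount), 2)=265.5
  5: ids {12} → ROUND(AVG(m.amount), 2)=18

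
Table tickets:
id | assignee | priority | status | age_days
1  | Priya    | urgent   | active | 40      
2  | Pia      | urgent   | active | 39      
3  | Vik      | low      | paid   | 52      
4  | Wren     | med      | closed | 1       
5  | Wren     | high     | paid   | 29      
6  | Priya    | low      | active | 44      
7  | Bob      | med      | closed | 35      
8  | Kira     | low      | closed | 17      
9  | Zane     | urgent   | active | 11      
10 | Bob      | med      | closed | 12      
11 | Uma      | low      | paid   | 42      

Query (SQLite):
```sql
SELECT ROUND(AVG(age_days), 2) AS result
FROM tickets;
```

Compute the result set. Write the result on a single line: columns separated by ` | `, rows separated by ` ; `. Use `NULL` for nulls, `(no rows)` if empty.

All age_days values: [40, 39, 52, 1, 29, 44, 35, 17, 11, 12, 42].
AVG = 322 / 11 (rounded to 2 dp).

29.27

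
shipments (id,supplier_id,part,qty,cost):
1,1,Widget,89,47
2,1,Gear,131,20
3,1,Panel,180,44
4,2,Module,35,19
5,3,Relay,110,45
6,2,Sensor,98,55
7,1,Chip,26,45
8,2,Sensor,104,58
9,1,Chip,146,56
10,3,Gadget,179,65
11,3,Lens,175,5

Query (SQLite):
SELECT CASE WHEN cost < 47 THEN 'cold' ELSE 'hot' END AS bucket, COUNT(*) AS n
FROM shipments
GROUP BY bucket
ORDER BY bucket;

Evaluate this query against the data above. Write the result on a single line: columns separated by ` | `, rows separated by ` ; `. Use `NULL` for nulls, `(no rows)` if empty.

cold | 6 ; hot | 5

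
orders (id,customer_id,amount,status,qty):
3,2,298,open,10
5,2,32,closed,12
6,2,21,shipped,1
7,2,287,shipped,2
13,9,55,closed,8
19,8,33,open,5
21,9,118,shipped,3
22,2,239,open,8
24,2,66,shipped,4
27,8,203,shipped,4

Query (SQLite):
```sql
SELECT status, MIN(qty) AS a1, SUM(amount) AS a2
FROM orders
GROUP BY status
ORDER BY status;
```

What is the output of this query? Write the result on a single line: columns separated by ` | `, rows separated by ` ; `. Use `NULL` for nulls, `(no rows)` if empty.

Group orders by status.
Per group compute: MIN(qty), SUM(amount).
  closed: ids {5, 13} → MIN(qty)=8, SUM(amount)=87
  open: ids {3, 19, 22} → MIN(qty)=5, SUM(amount)=570
  shipped: ids {6, 7, 21, 24, 27} → MIN(qty)=1, SUM(amount)=695

closed | 8 | 87 ; open | 5 | 570 ; shipped | 1 | 695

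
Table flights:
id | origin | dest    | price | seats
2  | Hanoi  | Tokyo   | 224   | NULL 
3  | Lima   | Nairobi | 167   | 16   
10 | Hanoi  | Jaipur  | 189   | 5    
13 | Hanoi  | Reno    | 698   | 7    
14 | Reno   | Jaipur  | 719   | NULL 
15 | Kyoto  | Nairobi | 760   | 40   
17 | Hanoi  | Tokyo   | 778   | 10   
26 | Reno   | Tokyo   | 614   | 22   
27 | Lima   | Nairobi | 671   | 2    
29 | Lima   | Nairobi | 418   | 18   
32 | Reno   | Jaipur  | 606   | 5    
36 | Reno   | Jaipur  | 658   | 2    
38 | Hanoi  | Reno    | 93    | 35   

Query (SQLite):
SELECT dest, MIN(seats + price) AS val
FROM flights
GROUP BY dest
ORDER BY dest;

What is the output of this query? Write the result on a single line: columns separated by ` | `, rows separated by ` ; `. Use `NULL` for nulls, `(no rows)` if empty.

For each row compute seats + price.
Group by dest; take MIN of the expression per group.
  Jaipur: ids {10, 14, 32, 36} → MIN(seats + price)=194
  Nairobi: ids {3, 15, 27, 29} → MIN(seats + price)=183
  Reno: ids {13, 38} → MIN(seats + price)=128
  Tokyo: ids {2, 17, 26} → MIN(seats + price)=636

Jaipur | 194 ; Nairobi | 183 ; Reno | 128 ; Tokyo | 636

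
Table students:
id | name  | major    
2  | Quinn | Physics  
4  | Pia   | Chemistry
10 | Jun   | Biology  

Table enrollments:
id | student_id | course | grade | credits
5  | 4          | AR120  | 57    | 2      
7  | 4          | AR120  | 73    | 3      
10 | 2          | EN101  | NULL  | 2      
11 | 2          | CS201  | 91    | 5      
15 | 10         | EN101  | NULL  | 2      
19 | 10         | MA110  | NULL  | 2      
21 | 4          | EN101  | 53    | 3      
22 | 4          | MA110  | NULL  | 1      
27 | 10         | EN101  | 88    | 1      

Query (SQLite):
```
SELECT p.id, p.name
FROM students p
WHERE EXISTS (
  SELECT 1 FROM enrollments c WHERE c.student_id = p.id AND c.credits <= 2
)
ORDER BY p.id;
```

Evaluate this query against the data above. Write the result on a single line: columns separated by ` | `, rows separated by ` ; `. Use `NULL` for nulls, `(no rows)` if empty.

For each students row, check whether any enrollments with matching student_id has credits <= 2.
Keep rows where that is true.

2 | Quinn ; 4 | Pia ; 10 | Jun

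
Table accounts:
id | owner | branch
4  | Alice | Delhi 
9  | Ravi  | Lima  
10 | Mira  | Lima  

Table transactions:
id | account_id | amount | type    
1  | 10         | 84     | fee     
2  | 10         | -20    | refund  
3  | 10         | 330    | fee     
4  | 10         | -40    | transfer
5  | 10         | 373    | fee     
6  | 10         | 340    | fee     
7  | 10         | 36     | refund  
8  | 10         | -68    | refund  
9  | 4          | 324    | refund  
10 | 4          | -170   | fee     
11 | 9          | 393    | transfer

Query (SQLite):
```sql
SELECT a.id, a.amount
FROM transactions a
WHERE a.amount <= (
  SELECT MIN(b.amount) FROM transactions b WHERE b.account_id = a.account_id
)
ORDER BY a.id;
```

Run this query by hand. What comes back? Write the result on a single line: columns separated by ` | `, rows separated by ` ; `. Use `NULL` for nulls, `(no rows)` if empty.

For each transactions row a, compute MIN(amount) over rows sharing a.account_id.
Keep row a if a.amount <= that per-group MIN.
  account_id=4: MIN(amount) = -170
  account_id=9: MIN(amount) = 393
  account_id=10: MIN(amount) = -68

8 | -68 ; 10 | -170 ; 11 | 393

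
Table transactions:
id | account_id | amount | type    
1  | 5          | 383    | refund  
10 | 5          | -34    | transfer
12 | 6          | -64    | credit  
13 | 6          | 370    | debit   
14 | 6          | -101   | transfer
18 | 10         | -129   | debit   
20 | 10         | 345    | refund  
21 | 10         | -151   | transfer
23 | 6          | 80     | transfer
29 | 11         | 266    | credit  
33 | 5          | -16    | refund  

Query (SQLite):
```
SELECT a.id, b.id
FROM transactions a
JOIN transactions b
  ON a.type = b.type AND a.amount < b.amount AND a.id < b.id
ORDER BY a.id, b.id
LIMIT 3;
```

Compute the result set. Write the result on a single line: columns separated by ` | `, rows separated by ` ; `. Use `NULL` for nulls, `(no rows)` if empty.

10 | 23 ; 12 | 29 ; 14 | 23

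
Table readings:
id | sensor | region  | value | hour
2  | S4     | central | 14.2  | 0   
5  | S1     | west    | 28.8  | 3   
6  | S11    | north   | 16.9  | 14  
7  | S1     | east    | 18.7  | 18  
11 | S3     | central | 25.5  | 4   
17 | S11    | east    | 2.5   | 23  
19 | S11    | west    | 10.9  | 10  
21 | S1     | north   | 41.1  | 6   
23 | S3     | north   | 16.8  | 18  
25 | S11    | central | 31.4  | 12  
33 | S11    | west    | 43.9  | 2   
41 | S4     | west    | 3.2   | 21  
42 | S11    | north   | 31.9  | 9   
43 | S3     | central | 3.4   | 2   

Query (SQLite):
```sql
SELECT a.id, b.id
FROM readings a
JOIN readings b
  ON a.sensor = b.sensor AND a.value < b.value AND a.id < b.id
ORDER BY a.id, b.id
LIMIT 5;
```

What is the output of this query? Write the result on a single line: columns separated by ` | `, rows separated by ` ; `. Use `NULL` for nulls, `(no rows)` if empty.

5 | 21 ; 6 | 25 ; 6 | 33 ; 6 | 42 ; 7 | 21

Pairs (a,b) with same sensor, a.value < b.value, a.id < b.id.
sensor groups: S1:{5,7,21} S11:{6,17,19,25,33,42} S3:{11,23,43} S4:{2,41}
Ordered by (a.id, b.id); first 5.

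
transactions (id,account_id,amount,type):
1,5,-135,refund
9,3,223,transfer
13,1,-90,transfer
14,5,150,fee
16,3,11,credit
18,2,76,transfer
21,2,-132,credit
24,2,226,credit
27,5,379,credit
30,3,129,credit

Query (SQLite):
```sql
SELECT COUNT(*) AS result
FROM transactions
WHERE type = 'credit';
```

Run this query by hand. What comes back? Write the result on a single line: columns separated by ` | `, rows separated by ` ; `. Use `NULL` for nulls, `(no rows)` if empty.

5

Rows where type='credit' → amount values: [11, -132, 226, 379, 129].
COUNT(*) counts rows → 5.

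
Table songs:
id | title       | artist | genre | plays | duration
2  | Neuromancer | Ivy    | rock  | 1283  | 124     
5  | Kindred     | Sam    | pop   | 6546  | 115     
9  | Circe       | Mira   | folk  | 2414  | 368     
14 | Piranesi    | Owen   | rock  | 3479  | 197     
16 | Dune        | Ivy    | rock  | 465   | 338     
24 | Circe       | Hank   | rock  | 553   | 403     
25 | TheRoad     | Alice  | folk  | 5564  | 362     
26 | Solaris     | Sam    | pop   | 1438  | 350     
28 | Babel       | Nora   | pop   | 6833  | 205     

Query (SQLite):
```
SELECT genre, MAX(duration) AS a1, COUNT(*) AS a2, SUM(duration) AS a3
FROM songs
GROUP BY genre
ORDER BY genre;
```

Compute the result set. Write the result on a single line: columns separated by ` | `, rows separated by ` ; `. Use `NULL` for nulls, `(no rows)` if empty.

Group songs by genre.
Per group compute: MAX(duration), COUNT(*), SUM(duration).
  folk: ids {9, 25} → MAX(duration)=368, COUNT(*)=2, SUM(duration)=730
  pop: ids {5, 26, 28} → MAX(duration)=350, COUNT(*)=3, SUM(duration)=670
  rock: ids {2, 14, 16, 24} → MAX(duration)=403, COUNT(*)=4, SUM(duration)=1062

folk | 368 | 2 | 730 ; pop | 350 | 3 | 670 ; rock | 403 | 4 | 1062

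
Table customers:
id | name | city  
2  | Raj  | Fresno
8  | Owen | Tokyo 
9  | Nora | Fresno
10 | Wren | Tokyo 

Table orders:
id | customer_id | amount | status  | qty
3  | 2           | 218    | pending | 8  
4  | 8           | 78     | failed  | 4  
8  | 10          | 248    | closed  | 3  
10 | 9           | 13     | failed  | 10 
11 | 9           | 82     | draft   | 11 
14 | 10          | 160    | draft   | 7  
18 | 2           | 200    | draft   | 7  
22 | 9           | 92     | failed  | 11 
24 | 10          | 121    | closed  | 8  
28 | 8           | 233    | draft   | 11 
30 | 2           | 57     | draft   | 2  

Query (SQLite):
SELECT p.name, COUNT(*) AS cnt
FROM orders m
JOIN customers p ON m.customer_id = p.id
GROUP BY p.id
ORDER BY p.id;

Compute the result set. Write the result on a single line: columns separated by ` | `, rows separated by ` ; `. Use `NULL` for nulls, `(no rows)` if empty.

Raj | 3 ; Owen | 2 ; Nora | 3 ; Wren | 3

Join each orders row to its customers via customer_id.
Group joined rows by customers.id; compute COUNT(*) per group.
  2: ids {3, 18, 30} → COUNT(*)=3
  8: ids {4, 28} → COUNT(*)=2
  9: ids {10, 11, 22} → COUNT(*)=3
  10: ids {8, 14, 24} → COUNT(*)=3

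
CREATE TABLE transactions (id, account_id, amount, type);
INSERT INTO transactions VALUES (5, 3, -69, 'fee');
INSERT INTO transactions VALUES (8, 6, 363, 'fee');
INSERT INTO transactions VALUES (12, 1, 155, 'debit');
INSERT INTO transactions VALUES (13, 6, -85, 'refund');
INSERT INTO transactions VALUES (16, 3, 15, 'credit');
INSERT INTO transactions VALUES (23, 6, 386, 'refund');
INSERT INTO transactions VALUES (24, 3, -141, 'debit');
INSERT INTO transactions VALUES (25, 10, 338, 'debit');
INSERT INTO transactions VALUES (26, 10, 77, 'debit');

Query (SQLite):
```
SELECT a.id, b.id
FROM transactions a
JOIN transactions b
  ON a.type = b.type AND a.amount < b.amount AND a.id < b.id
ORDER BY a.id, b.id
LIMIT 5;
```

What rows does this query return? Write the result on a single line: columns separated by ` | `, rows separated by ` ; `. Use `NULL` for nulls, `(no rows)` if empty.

Pairs (a,b) with same type, a.amount < b.amount, a.id < b.id.
type groups: credit:{16} debit:{12,24,25,26} fee:{5,8} refund:{13,23}
Ordered by (a.id, b.id); first 5.

5 | 8 ; 12 | 25 ; 13 | 23 ; 24 | 25 ; 24 | 26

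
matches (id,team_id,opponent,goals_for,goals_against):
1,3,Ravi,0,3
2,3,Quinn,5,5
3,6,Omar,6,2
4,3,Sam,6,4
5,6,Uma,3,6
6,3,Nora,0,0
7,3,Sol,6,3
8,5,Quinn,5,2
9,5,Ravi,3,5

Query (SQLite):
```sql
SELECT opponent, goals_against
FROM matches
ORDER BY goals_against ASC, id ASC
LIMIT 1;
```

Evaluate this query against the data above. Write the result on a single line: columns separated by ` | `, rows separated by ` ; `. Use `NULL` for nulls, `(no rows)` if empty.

Sort by goals_against asc, tiebreak id asc: (0, id=6), (2, id=3), (2, id=8), (3, id=1) …. Take first 1.

Nora | 0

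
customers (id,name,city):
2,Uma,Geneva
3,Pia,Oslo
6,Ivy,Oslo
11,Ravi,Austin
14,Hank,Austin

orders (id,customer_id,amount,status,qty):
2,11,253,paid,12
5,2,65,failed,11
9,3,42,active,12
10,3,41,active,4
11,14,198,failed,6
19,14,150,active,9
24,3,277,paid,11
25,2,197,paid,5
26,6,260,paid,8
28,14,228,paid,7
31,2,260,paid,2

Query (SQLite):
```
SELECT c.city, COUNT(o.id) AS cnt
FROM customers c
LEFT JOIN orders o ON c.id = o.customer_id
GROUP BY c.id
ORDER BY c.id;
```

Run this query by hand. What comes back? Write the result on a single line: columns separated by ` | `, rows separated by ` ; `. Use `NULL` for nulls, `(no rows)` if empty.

Geneva | 3 ; Oslo | 3 ; Oslo | 1 ; Austin | 1 ; Austin | 3

LEFT JOIN keeps every customers row; unmatched ones get NULL for orders columns.
Group by customers.id and compute COUNT(o.id). COUNT(col) of an all-NULL group is 0.
  2: ids {5, 25, 31} → COUNT(o.id)=3
  3: ids {9, 10, 24} → COUNT(o.id)=3
  6: ids {26} → COUNT(o.id)=1
  11: ids {2} → COUNT(o.id)=1
  14: ids {11, 19, 28} → COUNT(o.id)=3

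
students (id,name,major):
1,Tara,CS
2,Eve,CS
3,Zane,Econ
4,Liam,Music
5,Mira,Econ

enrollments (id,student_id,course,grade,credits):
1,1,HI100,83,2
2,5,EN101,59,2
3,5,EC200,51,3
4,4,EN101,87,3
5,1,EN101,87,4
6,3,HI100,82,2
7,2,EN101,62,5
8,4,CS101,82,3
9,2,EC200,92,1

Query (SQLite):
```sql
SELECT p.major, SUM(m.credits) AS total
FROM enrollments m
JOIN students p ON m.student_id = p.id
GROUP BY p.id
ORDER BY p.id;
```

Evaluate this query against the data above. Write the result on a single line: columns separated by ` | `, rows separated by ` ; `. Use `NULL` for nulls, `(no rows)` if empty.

CS | 6 ; CS | 6 ; Econ | 2 ; Music | 6 ; Econ | 5

Join each enrollments row to its students via student_id.
Group joined rows by students.id; compute SUM(m.credits) per group.
  1: ids {1, 5} → SUM(m.credits)=6
  2: ids {7, 9} → SUM(m.credits)=6
  3: ids {6} → SUM(m.credits)=2
  4: ids {4, 8} → SUM(m.credits)=6
  5: ids {2, 3} → SUM(m.credits)=5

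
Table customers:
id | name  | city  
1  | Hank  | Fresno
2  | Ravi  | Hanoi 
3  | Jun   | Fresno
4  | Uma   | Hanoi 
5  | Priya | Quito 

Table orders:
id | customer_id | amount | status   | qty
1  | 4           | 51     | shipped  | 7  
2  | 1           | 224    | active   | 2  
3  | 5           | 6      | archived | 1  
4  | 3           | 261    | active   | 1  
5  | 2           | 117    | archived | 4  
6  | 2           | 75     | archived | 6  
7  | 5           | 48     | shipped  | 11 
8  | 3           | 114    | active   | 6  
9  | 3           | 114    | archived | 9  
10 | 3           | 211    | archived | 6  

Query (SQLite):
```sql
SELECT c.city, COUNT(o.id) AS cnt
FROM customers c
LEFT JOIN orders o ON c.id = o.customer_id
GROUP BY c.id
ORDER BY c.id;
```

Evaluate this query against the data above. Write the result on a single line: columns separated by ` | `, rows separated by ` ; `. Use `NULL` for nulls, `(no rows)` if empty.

Fresno | 1 ; Hanoi | 2 ; Fresno | 4 ; Hanoi | 1 ; Quito | 2

LEFT JOIN keeps every customers row; unmatched ones get NULL for orders columns.
Group by customers.id and compute COUNT(o.id). COUNT(col) of an all-NULL group is 0.
  1: ids {2} → COUNT(o.id)=1
  2: ids {5, 6} → COUNT(o.id)=2
  3: ids {4, 8, 9, 10} → COUNT(o.id)=4
  4: ids {1} → COUNT(o.id)=1
  5: ids {3, 7} → COUNT(o.id)=2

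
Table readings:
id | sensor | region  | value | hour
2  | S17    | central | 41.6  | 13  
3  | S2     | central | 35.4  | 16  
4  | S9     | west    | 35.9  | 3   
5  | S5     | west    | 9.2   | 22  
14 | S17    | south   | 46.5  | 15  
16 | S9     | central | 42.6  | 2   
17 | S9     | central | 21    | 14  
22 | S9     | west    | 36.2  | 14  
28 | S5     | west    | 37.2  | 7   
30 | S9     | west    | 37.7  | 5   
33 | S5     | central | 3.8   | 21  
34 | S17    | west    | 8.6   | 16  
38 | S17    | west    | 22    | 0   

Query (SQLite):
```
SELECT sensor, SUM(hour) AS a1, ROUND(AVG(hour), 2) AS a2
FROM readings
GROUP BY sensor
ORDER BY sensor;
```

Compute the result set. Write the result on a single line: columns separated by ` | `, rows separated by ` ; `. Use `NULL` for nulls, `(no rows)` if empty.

S17 | 44 | 11 ; S2 | 16 | 16 ; S5 | 50 | 16.67 ; S9 | 38 | 7.6

Group readings by sensor.
Per group compute: SUM(hour), ROUND(AVG(hour), 2).
  S17: ids {2, 14, 34, 38} → SUM(hour)=44, ROUND(AVG(hour), 2)=11
  S2: ids {3} → SUM(hour)=16, ROUND(AVG(hour), 2)=16
  S5: ids {5, 28, 33} → SUM(hour)=50, ROUND(AVG(hour), 2)=16.67
  S9: ids {4, 16, 17, 22, 30} → SUM(hour)=38, ROUND(AVG(hour), 2)=7.6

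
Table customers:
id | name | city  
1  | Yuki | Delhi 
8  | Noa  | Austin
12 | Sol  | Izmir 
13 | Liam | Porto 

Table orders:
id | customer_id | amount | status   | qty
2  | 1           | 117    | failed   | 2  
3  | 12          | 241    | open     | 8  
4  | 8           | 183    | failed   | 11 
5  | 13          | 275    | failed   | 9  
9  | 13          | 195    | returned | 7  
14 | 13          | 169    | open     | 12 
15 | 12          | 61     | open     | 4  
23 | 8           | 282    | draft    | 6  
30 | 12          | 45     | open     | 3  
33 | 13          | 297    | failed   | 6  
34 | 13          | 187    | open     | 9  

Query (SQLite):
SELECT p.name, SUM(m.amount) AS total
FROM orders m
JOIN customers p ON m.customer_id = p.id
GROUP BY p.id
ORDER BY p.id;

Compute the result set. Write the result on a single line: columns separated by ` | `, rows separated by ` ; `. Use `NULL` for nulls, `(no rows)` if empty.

Yuki | 117 ; Noa | 465 ; Sol | 347 ; Liam | 1123

Join each orders row to its customers via customer_id.
Group joined rows by customers.id; compute SUM(m.amount) per group.
  1: ids {2} → SUM(m.amount)=117
  8: ids {4, 23} → SUM(m.amount)=465
  12: ids {3, 15, 30} → SUM(m.amount)=347
  13: ids {5, 9, 14, 33, 34} → SUM(m.amount)=1123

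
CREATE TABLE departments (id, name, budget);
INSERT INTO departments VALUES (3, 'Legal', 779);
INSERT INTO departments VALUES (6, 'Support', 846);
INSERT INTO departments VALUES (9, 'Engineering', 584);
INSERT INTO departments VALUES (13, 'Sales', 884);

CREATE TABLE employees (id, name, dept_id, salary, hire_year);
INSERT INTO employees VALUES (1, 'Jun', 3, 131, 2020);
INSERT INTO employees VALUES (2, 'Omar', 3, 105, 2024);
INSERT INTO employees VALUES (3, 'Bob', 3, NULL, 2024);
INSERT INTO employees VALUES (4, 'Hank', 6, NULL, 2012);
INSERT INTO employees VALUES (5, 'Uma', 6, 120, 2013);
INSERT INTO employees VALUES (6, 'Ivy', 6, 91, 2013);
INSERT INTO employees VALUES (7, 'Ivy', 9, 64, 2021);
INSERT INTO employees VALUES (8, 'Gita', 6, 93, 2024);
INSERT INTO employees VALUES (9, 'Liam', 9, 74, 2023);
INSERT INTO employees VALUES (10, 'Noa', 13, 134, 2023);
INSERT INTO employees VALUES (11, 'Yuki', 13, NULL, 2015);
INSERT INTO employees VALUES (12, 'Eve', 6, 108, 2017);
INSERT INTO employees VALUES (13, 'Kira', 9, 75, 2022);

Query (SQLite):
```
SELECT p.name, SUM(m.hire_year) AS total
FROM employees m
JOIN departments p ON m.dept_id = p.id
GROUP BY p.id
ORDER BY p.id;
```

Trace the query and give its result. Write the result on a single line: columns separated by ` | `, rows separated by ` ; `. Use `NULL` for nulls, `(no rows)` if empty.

Legal | 6068 ; Support | 10079 ; Engineering | 6066 ; Sales | 4038

Join each employees row to its departments via dept_id.
Group joined rows by departments.id; compute SUM(m.hire_year) per group.
  3: ids {1, 2, 3} → SUM(m.hire_year)=6068
  6: ids {4, 5, 6, 8, 12} → SUM(m.hire_year)=10079
  9: ids {7, 9, 13} → SUM(m.hire_year)=6066
  13: ids {10, 11} → SUM(m.hire_year)=4038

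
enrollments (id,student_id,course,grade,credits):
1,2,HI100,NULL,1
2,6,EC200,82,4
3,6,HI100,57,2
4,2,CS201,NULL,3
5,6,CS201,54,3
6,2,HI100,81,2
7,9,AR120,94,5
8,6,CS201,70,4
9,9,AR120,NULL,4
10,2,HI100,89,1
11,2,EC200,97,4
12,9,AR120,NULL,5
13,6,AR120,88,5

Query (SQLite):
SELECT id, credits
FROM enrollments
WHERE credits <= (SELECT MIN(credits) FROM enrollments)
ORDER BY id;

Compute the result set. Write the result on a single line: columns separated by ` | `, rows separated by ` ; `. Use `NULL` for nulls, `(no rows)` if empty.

Scalar subquery: MIN(credits) over all enrollments rows = 1.
Keep rows where credits <= that value.

1 | 1 ; 10 | 1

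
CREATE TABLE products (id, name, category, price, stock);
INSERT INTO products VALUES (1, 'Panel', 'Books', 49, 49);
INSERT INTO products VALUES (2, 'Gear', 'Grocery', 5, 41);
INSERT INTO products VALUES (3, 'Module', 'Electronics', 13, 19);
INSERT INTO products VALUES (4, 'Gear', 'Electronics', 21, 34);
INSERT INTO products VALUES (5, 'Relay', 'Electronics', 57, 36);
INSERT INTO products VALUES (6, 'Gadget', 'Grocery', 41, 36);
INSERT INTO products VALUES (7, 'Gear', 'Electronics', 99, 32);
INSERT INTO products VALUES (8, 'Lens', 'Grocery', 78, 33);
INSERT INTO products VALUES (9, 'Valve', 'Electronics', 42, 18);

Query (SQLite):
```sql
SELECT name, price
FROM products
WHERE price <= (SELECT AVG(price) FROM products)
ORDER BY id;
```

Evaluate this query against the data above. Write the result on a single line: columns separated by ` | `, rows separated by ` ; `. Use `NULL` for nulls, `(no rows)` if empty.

Scalar subquery: AVG(price) over all products rows = 45.0.
Keep rows where price <= that value.

Gear | 5 ; Module | 13 ; Gear | 21 ; Gadget | 41 ; Valve | 42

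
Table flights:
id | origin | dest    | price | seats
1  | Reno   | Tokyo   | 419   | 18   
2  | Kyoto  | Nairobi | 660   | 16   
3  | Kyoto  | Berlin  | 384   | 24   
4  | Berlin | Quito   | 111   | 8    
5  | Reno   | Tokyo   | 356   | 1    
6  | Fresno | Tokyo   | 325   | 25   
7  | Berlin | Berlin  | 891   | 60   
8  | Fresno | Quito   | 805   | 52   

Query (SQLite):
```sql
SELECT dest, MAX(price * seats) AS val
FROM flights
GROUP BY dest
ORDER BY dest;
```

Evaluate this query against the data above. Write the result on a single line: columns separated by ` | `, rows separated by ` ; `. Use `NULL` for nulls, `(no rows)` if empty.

Berlin | 53460 ; Nairobi | 10560 ; Quito | 41860 ; Tokyo | 8125

For each row compute price * seats.
Group by dest; take MAX of the expression per group.
  Berlin: ids {3, 7} → MAX(price * seats)=53460
  Nairobi: ids {2} → MAX(price * seats)=10560
  Quito: ids {4, 8} → MAX(price * seats)=41860
  Tokyo: ids {1, 5, 6} → MAX(price * seats)=8125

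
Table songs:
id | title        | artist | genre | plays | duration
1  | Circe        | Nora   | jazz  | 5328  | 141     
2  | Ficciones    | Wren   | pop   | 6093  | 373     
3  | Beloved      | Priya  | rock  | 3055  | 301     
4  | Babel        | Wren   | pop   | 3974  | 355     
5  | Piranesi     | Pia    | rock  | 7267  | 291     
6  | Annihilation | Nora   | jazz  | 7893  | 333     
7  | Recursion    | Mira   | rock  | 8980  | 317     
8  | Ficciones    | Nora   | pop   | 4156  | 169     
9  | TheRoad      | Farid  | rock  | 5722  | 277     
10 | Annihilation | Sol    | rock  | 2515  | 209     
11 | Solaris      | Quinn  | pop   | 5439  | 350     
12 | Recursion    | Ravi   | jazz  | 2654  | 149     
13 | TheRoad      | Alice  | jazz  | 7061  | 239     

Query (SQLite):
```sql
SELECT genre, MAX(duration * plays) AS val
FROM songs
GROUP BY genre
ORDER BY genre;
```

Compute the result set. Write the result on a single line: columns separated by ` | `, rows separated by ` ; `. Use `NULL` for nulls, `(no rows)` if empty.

For each row compute duration * plays.
Group by genre; take MAX of the expression per group.
  jazz: ids {1, 6, 12, 13} → MAX(duration * plays)=2628369
  pop: ids {2, 4, 8, 11} → MAX(duration * plays)=2272689
  rock: ids {3, 5, 7, 9, 10} → MAX(duration * plays)=2846660

jazz | 2628369 ; pop | 2272689 ; rock | 2846660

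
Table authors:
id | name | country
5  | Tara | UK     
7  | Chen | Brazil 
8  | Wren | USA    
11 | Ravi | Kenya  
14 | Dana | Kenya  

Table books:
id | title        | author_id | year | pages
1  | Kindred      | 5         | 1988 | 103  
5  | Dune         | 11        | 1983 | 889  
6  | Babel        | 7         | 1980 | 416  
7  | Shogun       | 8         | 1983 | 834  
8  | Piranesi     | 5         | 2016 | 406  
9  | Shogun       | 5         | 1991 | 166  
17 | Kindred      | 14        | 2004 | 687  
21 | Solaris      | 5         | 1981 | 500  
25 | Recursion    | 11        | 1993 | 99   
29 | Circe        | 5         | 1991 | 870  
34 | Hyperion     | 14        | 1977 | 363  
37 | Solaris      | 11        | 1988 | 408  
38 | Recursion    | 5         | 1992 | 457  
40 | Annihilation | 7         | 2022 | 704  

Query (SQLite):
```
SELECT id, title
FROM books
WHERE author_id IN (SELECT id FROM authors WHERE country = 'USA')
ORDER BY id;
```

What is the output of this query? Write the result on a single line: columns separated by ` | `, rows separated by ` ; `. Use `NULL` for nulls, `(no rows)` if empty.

7 | Shogun

Inner query: authors.id where country = 'USA'.
Outer: keep books rows whose author_id is in that set.
Inner query → {8}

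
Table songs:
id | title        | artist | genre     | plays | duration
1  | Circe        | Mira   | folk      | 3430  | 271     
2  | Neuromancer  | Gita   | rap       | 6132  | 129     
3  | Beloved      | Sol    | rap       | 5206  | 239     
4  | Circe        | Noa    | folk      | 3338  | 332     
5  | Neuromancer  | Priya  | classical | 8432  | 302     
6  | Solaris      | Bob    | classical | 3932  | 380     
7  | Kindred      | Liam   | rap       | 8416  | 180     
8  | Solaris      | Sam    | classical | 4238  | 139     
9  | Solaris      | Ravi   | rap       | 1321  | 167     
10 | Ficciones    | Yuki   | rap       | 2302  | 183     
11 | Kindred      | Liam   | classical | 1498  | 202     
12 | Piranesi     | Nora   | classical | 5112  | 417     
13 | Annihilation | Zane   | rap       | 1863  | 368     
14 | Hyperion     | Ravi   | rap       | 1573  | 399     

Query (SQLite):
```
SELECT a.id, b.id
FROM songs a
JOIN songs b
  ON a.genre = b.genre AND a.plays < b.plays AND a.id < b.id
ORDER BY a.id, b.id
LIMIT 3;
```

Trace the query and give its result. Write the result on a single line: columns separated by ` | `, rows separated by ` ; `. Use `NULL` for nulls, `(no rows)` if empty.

Pairs (a,b) with same genre, a.plays < b.plays, a.id < b.id.
genre groups: classical:{5,6,8,11,12} folk:{1,4} rap:{2,3,7,9,10,13,14}
Ordered by (a.id, b.id); first 3.

2 | 7 ; 3 | 7 ; 6 | 8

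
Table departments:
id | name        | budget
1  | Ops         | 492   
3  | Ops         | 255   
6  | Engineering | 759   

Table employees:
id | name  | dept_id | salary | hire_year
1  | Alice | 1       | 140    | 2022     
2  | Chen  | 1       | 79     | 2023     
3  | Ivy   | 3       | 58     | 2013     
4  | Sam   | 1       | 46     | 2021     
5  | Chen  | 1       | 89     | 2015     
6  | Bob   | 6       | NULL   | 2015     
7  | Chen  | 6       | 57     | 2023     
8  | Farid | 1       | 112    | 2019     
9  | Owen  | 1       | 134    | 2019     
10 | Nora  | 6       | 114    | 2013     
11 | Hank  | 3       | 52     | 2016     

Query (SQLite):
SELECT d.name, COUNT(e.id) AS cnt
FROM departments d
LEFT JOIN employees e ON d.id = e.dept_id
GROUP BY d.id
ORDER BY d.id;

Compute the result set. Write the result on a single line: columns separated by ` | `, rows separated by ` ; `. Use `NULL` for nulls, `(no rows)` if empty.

LEFT JOIN keeps every departments row; unmatched ones get NULL for employees columns.
Group by departments.id and compute COUNT(e.id). COUNT(col) of an all-NULL group is 0.
  1: ids {1, 2, 4, 5, 8, 9} → COUNT(e.id)=6
  3: ids {3, 11} → COUNT(e.id)=2
  6: ids {6, 7, 10} → COUNT(e.id)=3

Ops | 6 ; Ops | 2 ; Engineering | 3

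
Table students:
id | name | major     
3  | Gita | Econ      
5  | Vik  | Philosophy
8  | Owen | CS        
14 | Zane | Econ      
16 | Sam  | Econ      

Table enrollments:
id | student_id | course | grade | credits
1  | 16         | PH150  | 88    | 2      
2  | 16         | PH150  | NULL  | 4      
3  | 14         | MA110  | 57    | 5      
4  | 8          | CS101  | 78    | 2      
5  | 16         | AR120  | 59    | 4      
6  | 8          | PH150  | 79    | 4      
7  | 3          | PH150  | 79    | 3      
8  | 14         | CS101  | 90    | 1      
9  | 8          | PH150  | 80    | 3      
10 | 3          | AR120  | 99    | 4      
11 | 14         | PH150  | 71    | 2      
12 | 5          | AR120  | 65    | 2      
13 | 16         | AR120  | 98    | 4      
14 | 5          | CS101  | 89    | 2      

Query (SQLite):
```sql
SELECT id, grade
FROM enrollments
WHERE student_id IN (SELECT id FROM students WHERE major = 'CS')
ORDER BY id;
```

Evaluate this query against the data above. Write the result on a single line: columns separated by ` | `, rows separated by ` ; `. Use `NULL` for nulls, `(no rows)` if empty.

4 | 78 ; 6 | 79 ; 9 | 80

Inner query: students.id where major = 'CS'.
Outer: keep enrollments rows whose student_id is in that set.
Inner query → {8}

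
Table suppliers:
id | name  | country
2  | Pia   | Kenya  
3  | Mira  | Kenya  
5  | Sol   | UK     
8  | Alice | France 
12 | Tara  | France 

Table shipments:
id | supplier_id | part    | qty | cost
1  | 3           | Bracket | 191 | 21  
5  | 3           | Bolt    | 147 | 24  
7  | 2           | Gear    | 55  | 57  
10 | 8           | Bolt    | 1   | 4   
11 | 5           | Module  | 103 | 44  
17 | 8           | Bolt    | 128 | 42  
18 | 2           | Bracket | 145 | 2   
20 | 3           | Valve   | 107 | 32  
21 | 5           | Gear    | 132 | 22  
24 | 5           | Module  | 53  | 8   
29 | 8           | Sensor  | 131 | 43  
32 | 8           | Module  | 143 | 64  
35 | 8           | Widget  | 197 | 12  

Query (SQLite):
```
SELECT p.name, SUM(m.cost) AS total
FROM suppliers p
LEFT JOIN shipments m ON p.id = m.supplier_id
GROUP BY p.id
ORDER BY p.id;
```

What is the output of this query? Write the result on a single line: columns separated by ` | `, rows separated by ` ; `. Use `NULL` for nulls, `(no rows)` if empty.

Pia | 59 ; Mira | 77 ; Sol | 74 ; Alice | 165 ; Tara | NULL

LEFT JOIN keeps every suppliers row; unmatched ones get NULL for shipments columns.
Group by suppliers.id and compute SUM(m.cost). SUM over an all-NULL group is NULL.
  2: ids {7, 18} → SUM(m.cost)=59
  3: ids {1, 5, 20} → SUM(m.cost)=77
  5: ids {11, 21, 24} → SUM(m.cost)=74
  8: ids {10, 17, 29, 32, 35} → SUM(m.cost)=165
  12: ids {—} → SUM(m.cost)=NULL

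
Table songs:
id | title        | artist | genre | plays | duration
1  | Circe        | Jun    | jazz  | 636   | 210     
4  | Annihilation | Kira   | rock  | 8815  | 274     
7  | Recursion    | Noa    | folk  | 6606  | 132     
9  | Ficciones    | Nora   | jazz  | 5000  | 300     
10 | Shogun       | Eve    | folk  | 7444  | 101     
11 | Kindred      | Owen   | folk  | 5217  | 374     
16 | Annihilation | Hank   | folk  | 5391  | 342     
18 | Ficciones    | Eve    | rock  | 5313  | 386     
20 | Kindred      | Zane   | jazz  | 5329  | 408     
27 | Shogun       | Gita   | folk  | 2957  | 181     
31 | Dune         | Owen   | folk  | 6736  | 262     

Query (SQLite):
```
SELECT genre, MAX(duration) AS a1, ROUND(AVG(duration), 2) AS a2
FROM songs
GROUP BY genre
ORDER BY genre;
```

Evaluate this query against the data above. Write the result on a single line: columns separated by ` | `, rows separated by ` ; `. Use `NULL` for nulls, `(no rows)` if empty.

folk | 374 | 232 ; jazz | 408 | 306 ; rock | 386 | 330

Group songs by genre.
Per group compute: MAX(duration), ROUND(AVG(duration), 2).
  folk: ids {7, 10, 11, 16, 27, 31} → MAX(duration)=374, ROUND(AVG(duration), 2)=232
  jazz: ids {1, 9, 20} → MAX(duration)=408, ROUND(AVG(duration), 2)=306
  rock: ids {4, 18} → MAX(duration)=386, ROUND(AVG(duration), 2)=330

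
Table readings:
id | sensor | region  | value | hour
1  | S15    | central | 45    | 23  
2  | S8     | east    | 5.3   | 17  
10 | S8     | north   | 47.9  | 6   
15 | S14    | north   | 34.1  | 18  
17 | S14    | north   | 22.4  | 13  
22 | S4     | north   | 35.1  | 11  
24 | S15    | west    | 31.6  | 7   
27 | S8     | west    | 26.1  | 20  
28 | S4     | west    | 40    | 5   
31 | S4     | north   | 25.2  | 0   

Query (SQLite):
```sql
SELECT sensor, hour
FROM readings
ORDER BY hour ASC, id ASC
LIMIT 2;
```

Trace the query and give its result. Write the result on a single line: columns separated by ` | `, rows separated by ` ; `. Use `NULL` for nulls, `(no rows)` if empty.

S4 | 0 ; S4 | 5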